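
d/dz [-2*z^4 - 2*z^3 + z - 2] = -8*z^3 - 6*z^2 + 1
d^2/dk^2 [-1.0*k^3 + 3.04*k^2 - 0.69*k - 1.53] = 6.08 - 6.0*k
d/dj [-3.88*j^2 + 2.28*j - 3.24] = 2.28 - 7.76*j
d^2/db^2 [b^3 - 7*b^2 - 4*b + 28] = 6*b - 14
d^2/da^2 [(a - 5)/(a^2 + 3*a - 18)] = 2*((2 - 3*a)*(a^2 + 3*a - 18) + (a - 5)*(2*a + 3)^2)/(a^2 + 3*a - 18)^3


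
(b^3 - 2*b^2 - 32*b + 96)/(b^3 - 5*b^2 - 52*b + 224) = (b^2 + 2*b - 24)/(b^2 - b - 56)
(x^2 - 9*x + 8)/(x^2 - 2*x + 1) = (x - 8)/(x - 1)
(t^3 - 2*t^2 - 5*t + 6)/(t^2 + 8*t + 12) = (t^2 - 4*t + 3)/(t + 6)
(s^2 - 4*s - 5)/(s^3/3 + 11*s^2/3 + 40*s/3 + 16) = 3*(s^2 - 4*s - 5)/(s^3 + 11*s^2 + 40*s + 48)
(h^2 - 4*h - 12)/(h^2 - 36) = (h + 2)/(h + 6)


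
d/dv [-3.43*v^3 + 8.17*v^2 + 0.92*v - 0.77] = -10.29*v^2 + 16.34*v + 0.92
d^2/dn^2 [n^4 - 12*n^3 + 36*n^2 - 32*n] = 12*n^2 - 72*n + 72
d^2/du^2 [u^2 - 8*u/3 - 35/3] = 2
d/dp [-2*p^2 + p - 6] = 1 - 4*p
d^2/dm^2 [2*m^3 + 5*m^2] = 12*m + 10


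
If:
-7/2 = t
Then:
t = -7/2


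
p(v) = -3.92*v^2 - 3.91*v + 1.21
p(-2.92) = -20.80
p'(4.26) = -37.31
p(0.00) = 1.21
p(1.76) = -17.81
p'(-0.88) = 2.99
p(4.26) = -86.59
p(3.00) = -45.80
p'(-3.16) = 20.86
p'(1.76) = -17.71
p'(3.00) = -27.43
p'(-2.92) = 18.98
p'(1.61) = -16.53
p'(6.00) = -50.95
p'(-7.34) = 53.64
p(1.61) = -15.25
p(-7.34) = -181.28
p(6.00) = -163.37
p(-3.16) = -25.58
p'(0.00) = -3.91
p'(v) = -7.84*v - 3.91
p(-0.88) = 1.62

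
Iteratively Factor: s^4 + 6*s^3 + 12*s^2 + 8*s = (s + 2)*(s^3 + 4*s^2 + 4*s) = s*(s + 2)*(s^2 + 4*s + 4) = s*(s + 2)^2*(s + 2)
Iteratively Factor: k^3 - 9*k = (k + 3)*(k^2 - 3*k) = k*(k + 3)*(k - 3)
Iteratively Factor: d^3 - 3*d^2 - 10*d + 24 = (d - 4)*(d^2 + d - 6) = (d - 4)*(d + 3)*(d - 2)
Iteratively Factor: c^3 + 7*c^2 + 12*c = (c + 4)*(c^2 + 3*c) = (c + 3)*(c + 4)*(c)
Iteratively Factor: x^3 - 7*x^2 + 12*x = (x - 4)*(x^2 - 3*x) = x*(x - 4)*(x - 3)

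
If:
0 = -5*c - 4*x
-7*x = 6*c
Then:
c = 0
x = 0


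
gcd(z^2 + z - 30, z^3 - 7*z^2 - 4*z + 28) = 1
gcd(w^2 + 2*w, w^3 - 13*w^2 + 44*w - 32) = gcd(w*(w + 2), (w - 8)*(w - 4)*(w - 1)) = 1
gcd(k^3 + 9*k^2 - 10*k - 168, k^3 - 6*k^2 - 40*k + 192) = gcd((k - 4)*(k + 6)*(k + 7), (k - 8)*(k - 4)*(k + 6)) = k^2 + 2*k - 24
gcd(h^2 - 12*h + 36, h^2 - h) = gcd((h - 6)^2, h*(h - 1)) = 1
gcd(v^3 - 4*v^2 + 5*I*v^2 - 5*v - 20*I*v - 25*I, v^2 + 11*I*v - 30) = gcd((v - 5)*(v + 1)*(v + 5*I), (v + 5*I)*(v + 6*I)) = v + 5*I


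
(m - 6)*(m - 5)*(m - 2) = m^3 - 13*m^2 + 52*m - 60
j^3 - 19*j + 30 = (j - 3)*(j - 2)*(j + 5)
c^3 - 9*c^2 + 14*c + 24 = (c - 6)*(c - 4)*(c + 1)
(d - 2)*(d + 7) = d^2 + 5*d - 14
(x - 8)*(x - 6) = x^2 - 14*x + 48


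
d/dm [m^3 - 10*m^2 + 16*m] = 3*m^2 - 20*m + 16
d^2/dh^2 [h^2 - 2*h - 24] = 2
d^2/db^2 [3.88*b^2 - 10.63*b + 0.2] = 7.76000000000000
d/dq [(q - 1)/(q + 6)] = 7/(q + 6)^2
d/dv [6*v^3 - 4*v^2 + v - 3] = 18*v^2 - 8*v + 1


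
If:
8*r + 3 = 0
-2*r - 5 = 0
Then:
No Solution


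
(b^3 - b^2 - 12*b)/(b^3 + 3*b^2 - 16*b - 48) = b/(b + 4)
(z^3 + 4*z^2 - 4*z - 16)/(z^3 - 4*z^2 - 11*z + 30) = (z^2 + 6*z + 8)/(z^2 - 2*z - 15)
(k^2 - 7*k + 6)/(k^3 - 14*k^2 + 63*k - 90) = (k - 1)/(k^2 - 8*k + 15)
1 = 1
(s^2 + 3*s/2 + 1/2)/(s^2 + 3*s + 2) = (s + 1/2)/(s + 2)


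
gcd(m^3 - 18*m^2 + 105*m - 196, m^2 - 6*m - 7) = m - 7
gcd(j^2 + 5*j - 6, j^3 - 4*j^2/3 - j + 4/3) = j - 1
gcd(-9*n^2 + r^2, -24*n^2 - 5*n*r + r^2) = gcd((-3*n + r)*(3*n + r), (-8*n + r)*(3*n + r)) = 3*n + r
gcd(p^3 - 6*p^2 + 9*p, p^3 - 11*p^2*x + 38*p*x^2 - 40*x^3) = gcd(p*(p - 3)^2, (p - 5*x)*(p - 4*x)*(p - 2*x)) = 1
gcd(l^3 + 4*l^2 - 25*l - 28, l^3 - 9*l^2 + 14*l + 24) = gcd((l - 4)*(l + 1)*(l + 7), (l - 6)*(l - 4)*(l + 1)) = l^2 - 3*l - 4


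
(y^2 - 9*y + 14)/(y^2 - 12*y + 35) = (y - 2)/(y - 5)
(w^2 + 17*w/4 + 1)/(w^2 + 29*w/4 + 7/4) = (w + 4)/(w + 7)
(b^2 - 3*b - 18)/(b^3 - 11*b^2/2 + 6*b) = 2*(b^2 - 3*b - 18)/(b*(2*b^2 - 11*b + 12))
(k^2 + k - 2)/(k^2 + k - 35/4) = 4*(k^2 + k - 2)/(4*k^2 + 4*k - 35)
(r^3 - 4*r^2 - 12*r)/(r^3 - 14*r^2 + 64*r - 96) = r*(r + 2)/(r^2 - 8*r + 16)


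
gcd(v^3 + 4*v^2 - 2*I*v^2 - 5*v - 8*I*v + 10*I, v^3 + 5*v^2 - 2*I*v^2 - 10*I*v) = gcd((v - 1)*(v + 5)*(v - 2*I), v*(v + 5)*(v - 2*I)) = v^2 + v*(5 - 2*I) - 10*I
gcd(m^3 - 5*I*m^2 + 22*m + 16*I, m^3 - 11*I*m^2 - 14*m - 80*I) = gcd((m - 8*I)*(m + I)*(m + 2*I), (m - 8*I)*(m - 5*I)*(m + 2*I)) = m^2 - 6*I*m + 16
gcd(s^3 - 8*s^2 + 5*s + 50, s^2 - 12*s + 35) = s - 5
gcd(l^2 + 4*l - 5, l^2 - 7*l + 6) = l - 1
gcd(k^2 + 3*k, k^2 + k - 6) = k + 3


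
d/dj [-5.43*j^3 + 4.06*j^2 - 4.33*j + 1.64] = -16.29*j^2 + 8.12*j - 4.33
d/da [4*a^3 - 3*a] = 12*a^2 - 3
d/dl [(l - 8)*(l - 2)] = 2*l - 10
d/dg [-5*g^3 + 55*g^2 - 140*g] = -15*g^2 + 110*g - 140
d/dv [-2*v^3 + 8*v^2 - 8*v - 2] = -6*v^2 + 16*v - 8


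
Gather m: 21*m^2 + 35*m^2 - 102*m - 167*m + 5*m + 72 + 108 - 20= 56*m^2 - 264*m + 160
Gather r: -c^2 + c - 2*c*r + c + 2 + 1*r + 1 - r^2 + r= -c^2 + 2*c - r^2 + r*(2 - 2*c) + 3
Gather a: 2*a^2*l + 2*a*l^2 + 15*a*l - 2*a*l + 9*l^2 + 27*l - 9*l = 2*a^2*l + a*(2*l^2 + 13*l) + 9*l^2 + 18*l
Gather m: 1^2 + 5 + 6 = 12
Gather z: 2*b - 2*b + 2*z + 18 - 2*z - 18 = 0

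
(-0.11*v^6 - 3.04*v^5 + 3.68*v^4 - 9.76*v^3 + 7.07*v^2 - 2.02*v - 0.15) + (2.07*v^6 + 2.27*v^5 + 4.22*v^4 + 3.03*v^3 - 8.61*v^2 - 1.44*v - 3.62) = 1.96*v^6 - 0.77*v^5 + 7.9*v^4 - 6.73*v^3 - 1.54*v^2 - 3.46*v - 3.77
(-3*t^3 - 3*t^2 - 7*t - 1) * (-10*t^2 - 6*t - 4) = 30*t^5 + 48*t^4 + 100*t^3 + 64*t^2 + 34*t + 4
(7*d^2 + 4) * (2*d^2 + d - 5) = 14*d^4 + 7*d^3 - 27*d^2 + 4*d - 20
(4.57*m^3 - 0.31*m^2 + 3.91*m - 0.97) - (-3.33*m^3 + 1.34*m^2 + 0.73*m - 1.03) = 7.9*m^3 - 1.65*m^2 + 3.18*m + 0.0600000000000001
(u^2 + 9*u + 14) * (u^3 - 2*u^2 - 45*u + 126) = u^5 + 7*u^4 - 49*u^3 - 307*u^2 + 504*u + 1764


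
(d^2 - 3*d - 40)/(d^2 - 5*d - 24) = (d + 5)/(d + 3)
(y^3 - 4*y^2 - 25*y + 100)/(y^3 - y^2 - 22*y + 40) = (y - 5)/(y - 2)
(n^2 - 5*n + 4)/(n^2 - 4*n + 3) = (n - 4)/(n - 3)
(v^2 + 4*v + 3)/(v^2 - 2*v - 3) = (v + 3)/(v - 3)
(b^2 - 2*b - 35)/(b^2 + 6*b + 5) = (b - 7)/(b + 1)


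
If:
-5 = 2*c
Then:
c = -5/2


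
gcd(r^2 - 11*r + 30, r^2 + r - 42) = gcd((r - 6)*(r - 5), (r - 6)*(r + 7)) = r - 6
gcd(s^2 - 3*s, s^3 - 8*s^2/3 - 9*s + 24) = s - 3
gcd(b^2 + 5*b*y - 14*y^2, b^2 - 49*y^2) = b + 7*y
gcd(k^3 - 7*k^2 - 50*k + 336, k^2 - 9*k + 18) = k - 6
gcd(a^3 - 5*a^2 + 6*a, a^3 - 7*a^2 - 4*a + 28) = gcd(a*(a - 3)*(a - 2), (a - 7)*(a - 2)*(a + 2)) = a - 2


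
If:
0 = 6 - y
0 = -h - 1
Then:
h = -1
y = 6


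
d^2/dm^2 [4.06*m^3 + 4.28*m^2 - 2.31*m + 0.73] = 24.36*m + 8.56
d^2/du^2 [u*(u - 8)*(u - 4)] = 6*u - 24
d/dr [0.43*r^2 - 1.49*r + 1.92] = 0.86*r - 1.49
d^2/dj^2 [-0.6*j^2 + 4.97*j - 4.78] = -1.20000000000000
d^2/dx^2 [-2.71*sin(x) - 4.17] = 2.71*sin(x)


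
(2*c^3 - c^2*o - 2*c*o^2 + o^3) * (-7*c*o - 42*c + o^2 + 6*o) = -14*c^4*o - 84*c^4 + 9*c^3*o^2 + 54*c^3*o + 13*c^2*o^3 + 78*c^2*o^2 - 9*c*o^4 - 54*c*o^3 + o^5 + 6*o^4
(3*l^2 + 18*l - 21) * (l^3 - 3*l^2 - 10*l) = 3*l^5 + 9*l^4 - 105*l^3 - 117*l^2 + 210*l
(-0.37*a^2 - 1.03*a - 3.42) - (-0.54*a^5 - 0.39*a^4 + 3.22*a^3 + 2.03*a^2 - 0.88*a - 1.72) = 0.54*a^5 + 0.39*a^4 - 3.22*a^3 - 2.4*a^2 - 0.15*a - 1.7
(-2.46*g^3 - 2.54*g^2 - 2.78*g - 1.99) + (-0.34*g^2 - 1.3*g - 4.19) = -2.46*g^3 - 2.88*g^2 - 4.08*g - 6.18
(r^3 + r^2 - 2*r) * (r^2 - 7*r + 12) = r^5 - 6*r^4 + 3*r^3 + 26*r^2 - 24*r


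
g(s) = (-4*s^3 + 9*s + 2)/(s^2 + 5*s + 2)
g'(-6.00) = 35.94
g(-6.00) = 101.50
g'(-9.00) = 0.20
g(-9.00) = 74.66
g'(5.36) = -3.15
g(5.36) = -9.83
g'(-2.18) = 10.69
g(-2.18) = -5.74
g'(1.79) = -1.87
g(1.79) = -0.34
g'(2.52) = -2.31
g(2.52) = -1.88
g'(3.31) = -2.64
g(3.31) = -3.84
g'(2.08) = -2.07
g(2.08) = -0.91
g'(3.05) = -2.54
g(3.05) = -3.17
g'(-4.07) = 337.92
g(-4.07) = -131.67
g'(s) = (9 - 12*s^2)/(s^2 + 5*s + 2) + (-2*s - 5)*(-4*s^3 + 9*s + 2)/(s^2 + 5*s + 2)^2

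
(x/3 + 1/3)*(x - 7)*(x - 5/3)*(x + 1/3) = x^4/3 - 22*x^3/9 + 4*x^2/27 + 38*x/9 + 35/27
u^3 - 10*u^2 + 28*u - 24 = (u - 6)*(u - 2)^2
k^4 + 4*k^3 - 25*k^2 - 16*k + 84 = (k - 3)*(k - 2)*(k + 2)*(k + 7)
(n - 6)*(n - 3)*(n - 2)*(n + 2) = n^4 - 9*n^3 + 14*n^2 + 36*n - 72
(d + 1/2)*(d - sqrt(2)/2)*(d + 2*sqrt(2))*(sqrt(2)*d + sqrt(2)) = sqrt(2)*d^4 + 3*sqrt(2)*d^3/2 + 3*d^3 - 3*sqrt(2)*d^2/2 + 9*d^2/2 - 3*sqrt(2)*d + 3*d/2 - sqrt(2)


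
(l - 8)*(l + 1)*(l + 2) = l^3 - 5*l^2 - 22*l - 16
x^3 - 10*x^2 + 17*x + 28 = (x - 7)*(x - 4)*(x + 1)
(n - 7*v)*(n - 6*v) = n^2 - 13*n*v + 42*v^2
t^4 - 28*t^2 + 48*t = t*(t - 4)*(t - 2)*(t + 6)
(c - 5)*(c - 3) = c^2 - 8*c + 15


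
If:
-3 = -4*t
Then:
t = 3/4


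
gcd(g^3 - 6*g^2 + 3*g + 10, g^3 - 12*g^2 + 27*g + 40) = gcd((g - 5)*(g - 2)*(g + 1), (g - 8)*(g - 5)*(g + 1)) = g^2 - 4*g - 5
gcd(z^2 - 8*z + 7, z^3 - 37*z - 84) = z - 7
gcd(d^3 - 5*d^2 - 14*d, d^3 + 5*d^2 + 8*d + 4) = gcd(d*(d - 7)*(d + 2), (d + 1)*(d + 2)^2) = d + 2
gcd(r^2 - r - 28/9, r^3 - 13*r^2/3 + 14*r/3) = r - 7/3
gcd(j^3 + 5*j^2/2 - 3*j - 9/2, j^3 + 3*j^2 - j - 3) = j^2 + 4*j + 3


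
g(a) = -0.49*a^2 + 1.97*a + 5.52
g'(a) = 1.97 - 0.98*a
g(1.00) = 7.00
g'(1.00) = 0.99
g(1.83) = 7.48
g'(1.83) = 0.18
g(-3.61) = -7.98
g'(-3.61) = 5.51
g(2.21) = 7.48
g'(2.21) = -0.20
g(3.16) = 6.85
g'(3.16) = -1.13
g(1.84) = 7.49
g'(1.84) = 0.17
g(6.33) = -1.64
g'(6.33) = -4.23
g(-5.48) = -19.99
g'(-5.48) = 7.34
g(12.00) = -41.40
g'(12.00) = -9.79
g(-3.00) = -4.80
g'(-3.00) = 4.91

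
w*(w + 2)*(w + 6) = w^3 + 8*w^2 + 12*w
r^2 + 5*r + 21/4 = (r + 3/2)*(r + 7/2)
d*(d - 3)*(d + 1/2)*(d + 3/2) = d^4 - d^3 - 21*d^2/4 - 9*d/4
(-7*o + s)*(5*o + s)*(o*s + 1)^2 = -35*o^4*s^2 - 2*o^3*s^3 - 70*o^3*s + o^2*s^4 - 4*o^2*s^2 - 35*o^2 + 2*o*s^3 - 2*o*s + s^2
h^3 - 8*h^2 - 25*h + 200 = (h - 8)*(h - 5)*(h + 5)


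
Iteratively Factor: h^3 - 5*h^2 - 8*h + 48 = (h - 4)*(h^2 - h - 12) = (h - 4)*(h + 3)*(h - 4)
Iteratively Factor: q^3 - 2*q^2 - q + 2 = (q + 1)*(q^2 - 3*q + 2) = (q - 2)*(q + 1)*(q - 1)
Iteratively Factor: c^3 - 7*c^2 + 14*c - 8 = (c - 2)*(c^2 - 5*c + 4) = (c - 2)*(c - 1)*(c - 4)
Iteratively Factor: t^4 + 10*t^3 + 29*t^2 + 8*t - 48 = (t - 1)*(t^3 + 11*t^2 + 40*t + 48) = (t - 1)*(t + 3)*(t^2 + 8*t + 16) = (t - 1)*(t + 3)*(t + 4)*(t + 4)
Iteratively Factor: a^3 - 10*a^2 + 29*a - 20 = (a - 1)*(a^2 - 9*a + 20) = (a - 5)*(a - 1)*(a - 4)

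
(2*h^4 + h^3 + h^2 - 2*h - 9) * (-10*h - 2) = -20*h^5 - 14*h^4 - 12*h^3 + 18*h^2 + 94*h + 18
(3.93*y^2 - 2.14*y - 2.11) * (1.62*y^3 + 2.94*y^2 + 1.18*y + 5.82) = 6.3666*y^5 + 8.0874*y^4 - 5.0724*y^3 + 14.144*y^2 - 14.9446*y - 12.2802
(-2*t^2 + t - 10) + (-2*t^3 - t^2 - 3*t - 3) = -2*t^3 - 3*t^2 - 2*t - 13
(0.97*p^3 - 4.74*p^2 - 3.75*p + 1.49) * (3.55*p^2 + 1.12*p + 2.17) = 3.4435*p^5 - 15.7406*p^4 - 16.5164*p^3 - 9.1963*p^2 - 6.4687*p + 3.2333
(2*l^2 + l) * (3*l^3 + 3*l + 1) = 6*l^5 + 3*l^4 + 6*l^3 + 5*l^2 + l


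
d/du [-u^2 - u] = -2*u - 1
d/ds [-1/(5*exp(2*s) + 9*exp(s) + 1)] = (10*exp(s) + 9)*exp(s)/(5*exp(2*s) + 9*exp(s) + 1)^2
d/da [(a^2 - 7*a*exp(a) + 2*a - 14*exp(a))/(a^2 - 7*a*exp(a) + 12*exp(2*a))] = 2*(-12*a^2*exp(2*a) - a^2 + 42*a*exp(3*a) - 12*a*exp(2*a) + 14*a*exp(a) + 42*exp(3*a) - 37*exp(2*a))/(a^4 - 14*a^3*exp(a) + 73*a^2*exp(2*a) - 168*a*exp(3*a) + 144*exp(4*a))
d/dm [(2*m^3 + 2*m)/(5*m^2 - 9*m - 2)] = 2*(5*m^4 - 18*m^3 - 11*m^2 - 2)/(25*m^4 - 90*m^3 + 61*m^2 + 36*m + 4)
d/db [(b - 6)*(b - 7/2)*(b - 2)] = 3*b^2 - 23*b + 40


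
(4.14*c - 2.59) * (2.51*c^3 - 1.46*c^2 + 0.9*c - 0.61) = 10.3914*c^4 - 12.5453*c^3 + 7.5074*c^2 - 4.8564*c + 1.5799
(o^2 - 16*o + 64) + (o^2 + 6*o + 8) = 2*o^2 - 10*o + 72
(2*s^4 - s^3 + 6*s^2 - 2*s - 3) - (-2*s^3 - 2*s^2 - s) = 2*s^4 + s^3 + 8*s^2 - s - 3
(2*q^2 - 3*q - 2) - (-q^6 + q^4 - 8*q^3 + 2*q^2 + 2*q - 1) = q^6 - q^4 + 8*q^3 - 5*q - 1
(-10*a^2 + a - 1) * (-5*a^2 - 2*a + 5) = 50*a^4 + 15*a^3 - 47*a^2 + 7*a - 5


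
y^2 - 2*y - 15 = (y - 5)*(y + 3)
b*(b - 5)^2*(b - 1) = b^4 - 11*b^3 + 35*b^2 - 25*b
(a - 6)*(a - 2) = a^2 - 8*a + 12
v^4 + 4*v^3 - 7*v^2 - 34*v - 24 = (v - 3)*(v + 1)*(v + 2)*(v + 4)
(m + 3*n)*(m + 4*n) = m^2 + 7*m*n + 12*n^2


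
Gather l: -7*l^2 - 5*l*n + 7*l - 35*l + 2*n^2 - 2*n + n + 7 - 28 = -7*l^2 + l*(-5*n - 28) + 2*n^2 - n - 21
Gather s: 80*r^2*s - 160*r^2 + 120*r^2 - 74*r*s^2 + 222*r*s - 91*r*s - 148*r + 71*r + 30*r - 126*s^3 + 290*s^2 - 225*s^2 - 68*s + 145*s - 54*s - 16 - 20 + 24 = -40*r^2 - 47*r - 126*s^3 + s^2*(65 - 74*r) + s*(80*r^2 + 131*r + 23) - 12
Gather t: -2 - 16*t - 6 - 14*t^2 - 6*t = -14*t^2 - 22*t - 8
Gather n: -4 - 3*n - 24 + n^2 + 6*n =n^2 + 3*n - 28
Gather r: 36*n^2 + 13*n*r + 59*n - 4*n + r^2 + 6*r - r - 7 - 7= 36*n^2 + 55*n + r^2 + r*(13*n + 5) - 14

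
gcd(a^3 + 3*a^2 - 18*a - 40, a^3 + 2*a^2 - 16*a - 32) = a^2 - 2*a - 8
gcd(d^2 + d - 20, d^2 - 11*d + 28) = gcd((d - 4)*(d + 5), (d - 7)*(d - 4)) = d - 4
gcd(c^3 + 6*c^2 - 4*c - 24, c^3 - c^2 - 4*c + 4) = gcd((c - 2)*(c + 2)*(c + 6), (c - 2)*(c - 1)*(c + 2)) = c^2 - 4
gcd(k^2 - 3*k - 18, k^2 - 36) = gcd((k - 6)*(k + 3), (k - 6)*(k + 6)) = k - 6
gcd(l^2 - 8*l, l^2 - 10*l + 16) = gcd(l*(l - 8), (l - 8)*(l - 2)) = l - 8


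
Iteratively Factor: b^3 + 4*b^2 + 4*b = (b + 2)*(b^2 + 2*b) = (b + 2)^2*(b)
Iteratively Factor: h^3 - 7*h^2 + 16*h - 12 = (h - 2)*(h^2 - 5*h + 6) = (h - 3)*(h - 2)*(h - 2)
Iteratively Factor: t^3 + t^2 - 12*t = (t)*(t^2 + t - 12) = t*(t - 3)*(t + 4)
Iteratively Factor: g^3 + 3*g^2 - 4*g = (g - 1)*(g^2 + 4*g) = g*(g - 1)*(g + 4)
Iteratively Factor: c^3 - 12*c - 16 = (c + 2)*(c^2 - 2*c - 8) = (c + 2)^2*(c - 4)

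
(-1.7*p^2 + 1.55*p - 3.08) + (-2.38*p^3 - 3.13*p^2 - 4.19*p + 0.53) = -2.38*p^3 - 4.83*p^2 - 2.64*p - 2.55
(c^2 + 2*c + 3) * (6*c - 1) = 6*c^3 + 11*c^2 + 16*c - 3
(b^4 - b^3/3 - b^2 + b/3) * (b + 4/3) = b^5 + b^4 - 13*b^3/9 - b^2 + 4*b/9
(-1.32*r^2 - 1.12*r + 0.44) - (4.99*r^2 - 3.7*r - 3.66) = -6.31*r^2 + 2.58*r + 4.1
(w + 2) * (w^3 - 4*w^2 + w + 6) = w^4 - 2*w^3 - 7*w^2 + 8*w + 12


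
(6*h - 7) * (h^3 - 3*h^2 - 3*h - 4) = 6*h^4 - 25*h^3 + 3*h^2 - 3*h + 28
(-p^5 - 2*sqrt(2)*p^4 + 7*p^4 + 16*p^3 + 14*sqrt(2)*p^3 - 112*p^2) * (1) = -p^5 - 2*sqrt(2)*p^4 + 7*p^4 + 16*p^3 + 14*sqrt(2)*p^3 - 112*p^2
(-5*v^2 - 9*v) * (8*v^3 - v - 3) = -40*v^5 - 72*v^4 + 5*v^3 + 24*v^2 + 27*v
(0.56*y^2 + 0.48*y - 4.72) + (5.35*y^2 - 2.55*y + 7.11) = 5.91*y^2 - 2.07*y + 2.39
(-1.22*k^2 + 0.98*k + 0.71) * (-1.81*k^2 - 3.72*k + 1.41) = 2.2082*k^4 + 2.7646*k^3 - 6.6509*k^2 - 1.2594*k + 1.0011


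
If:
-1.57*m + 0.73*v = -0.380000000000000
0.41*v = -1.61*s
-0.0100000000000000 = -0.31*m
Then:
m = 0.03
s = 0.11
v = -0.45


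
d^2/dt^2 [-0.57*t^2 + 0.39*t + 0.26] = -1.14000000000000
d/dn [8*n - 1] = 8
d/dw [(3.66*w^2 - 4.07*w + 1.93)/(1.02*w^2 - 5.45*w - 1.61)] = (-15.7956*w^2 - 15.7224*w + 17.0712)/(1.0404*w^4 - 11.118*w^3 + 26.4181*w^2 + 17.549*w + 2.5921)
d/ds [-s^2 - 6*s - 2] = -2*s - 6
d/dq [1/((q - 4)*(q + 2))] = 2*(1 - q)/(q^4 - 4*q^3 - 12*q^2 + 32*q + 64)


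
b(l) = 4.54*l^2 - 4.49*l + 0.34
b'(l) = 9.08*l - 4.49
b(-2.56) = 41.59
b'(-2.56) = -27.73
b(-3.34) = 65.98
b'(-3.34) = -34.82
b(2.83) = 23.99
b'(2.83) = 21.21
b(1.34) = 2.48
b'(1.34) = 7.68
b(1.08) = 0.79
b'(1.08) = 5.32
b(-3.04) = 55.95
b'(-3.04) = -32.09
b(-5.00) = 136.29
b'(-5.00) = -49.89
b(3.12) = 30.53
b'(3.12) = 23.84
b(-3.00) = 54.67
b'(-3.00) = -31.73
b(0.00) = 0.34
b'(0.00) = -4.49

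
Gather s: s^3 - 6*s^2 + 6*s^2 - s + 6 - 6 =s^3 - s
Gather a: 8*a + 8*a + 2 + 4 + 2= 16*a + 8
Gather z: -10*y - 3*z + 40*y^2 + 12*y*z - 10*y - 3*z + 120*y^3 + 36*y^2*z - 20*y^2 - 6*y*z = 120*y^3 + 20*y^2 - 20*y + z*(36*y^2 + 6*y - 6)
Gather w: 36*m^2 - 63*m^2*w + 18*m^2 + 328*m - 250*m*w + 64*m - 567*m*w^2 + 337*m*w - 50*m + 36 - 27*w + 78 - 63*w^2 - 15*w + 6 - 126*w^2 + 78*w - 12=54*m^2 + 342*m + w^2*(-567*m - 189) + w*(-63*m^2 + 87*m + 36) + 108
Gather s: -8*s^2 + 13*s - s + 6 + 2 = -8*s^2 + 12*s + 8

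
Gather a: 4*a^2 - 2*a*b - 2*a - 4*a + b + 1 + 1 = 4*a^2 + a*(-2*b - 6) + b + 2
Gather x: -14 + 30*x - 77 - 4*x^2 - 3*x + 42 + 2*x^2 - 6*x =-2*x^2 + 21*x - 49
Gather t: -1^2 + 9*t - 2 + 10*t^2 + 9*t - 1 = 10*t^2 + 18*t - 4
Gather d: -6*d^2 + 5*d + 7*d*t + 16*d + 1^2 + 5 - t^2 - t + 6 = -6*d^2 + d*(7*t + 21) - t^2 - t + 12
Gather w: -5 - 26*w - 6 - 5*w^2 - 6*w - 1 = -5*w^2 - 32*w - 12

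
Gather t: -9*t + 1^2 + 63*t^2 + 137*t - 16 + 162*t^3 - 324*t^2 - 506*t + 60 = 162*t^3 - 261*t^2 - 378*t + 45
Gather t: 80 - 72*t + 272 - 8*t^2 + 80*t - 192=-8*t^2 + 8*t + 160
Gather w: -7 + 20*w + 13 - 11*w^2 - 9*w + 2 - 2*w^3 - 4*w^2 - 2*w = -2*w^3 - 15*w^2 + 9*w + 8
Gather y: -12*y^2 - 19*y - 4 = -12*y^2 - 19*y - 4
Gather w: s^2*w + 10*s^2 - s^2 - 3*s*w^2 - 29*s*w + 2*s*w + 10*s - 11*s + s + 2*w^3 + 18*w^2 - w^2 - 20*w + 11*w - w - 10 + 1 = 9*s^2 + 2*w^3 + w^2*(17 - 3*s) + w*(s^2 - 27*s - 10) - 9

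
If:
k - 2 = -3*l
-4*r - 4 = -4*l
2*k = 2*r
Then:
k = -1/4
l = 3/4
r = -1/4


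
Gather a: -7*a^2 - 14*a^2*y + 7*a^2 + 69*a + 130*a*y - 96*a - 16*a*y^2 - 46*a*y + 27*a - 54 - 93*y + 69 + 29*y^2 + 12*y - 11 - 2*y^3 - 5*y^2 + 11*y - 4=-14*a^2*y + a*(-16*y^2 + 84*y) - 2*y^3 + 24*y^2 - 70*y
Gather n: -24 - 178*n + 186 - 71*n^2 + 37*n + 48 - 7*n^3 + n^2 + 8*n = -7*n^3 - 70*n^2 - 133*n + 210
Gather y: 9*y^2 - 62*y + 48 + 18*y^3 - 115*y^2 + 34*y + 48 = 18*y^3 - 106*y^2 - 28*y + 96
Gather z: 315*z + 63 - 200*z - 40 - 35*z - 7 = 80*z + 16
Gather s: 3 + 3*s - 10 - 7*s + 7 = -4*s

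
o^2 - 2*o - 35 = (o - 7)*(o + 5)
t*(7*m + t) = 7*m*t + t^2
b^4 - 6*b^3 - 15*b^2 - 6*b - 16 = (b - 8)*(b + 2)*(b - I)*(b + I)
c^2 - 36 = (c - 6)*(c + 6)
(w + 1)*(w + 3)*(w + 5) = w^3 + 9*w^2 + 23*w + 15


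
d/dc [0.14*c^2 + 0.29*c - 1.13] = 0.28*c + 0.29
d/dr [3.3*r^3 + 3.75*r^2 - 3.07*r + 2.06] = 9.9*r^2 + 7.5*r - 3.07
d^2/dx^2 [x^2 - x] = 2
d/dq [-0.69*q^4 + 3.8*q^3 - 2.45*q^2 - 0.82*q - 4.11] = -2.76*q^3 + 11.4*q^2 - 4.9*q - 0.82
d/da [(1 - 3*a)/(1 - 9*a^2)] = -3/(9*a^2 + 6*a + 1)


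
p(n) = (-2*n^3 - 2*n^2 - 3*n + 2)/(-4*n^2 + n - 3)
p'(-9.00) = 0.49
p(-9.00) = -3.94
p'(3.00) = 0.51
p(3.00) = 2.19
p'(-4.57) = 0.46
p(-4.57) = -1.81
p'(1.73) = 0.68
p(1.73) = 1.47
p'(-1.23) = 0.04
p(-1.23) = -0.62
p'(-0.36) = -0.15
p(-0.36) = -0.75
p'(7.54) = 0.50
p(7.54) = 4.45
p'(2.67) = 0.53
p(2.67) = 2.02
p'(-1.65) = 0.20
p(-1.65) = -0.67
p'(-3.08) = 0.41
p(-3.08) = -1.15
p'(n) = (8*n - 1)*(-2*n^3 - 2*n^2 - 3*n + 2)/(-4*n^2 + n - 3)^2 + (-6*n^2 - 4*n - 3)/(-4*n^2 + n - 3) = (8*n^4 - 4*n^3 + 4*n^2 + 28*n + 7)/(16*n^4 - 8*n^3 + 25*n^2 - 6*n + 9)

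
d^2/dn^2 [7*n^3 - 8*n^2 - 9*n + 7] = 42*n - 16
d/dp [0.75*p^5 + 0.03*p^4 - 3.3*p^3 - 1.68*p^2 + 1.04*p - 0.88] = 3.75*p^4 + 0.12*p^3 - 9.9*p^2 - 3.36*p + 1.04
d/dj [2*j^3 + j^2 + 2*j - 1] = 6*j^2 + 2*j + 2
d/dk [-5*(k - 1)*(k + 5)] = -10*k - 20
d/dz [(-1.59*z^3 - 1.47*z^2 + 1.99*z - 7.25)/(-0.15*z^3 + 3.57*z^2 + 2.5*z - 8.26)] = (1.11022302462516e-16*z^5 - 5.8968*z^4 - 7.353*z^3 + 25.3584*z^2 + 76.0494*z + 1.6876)/(0.0225*z^6 - 1.071*z^5 + 11.9949*z^4 + 20.328*z^3 - 52.7264*z^2 - 41.3*z + 68.2276)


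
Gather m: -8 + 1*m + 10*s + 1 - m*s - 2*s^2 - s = m*(1 - s) - 2*s^2 + 9*s - 7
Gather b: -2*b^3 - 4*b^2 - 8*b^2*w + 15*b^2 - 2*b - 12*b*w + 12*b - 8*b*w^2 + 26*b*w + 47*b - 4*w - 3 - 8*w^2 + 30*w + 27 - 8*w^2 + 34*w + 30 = -2*b^3 + b^2*(11 - 8*w) + b*(-8*w^2 + 14*w + 57) - 16*w^2 + 60*w + 54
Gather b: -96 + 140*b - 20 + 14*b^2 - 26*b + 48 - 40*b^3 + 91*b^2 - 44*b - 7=-40*b^3 + 105*b^2 + 70*b - 75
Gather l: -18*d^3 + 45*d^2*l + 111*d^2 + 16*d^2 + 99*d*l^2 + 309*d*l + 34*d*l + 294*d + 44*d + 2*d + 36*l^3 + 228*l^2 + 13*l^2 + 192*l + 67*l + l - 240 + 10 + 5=-18*d^3 + 127*d^2 + 340*d + 36*l^3 + l^2*(99*d + 241) + l*(45*d^2 + 343*d + 260) - 225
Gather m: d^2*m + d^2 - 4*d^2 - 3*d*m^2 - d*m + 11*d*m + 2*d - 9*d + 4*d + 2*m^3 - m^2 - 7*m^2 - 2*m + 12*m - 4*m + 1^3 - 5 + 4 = -3*d^2 - 3*d + 2*m^3 + m^2*(-3*d - 8) + m*(d^2 + 10*d + 6)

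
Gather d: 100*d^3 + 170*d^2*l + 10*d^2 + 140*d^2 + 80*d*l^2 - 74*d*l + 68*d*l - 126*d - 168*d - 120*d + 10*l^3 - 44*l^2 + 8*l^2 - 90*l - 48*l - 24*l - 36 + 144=100*d^3 + d^2*(170*l + 150) + d*(80*l^2 - 6*l - 414) + 10*l^3 - 36*l^2 - 162*l + 108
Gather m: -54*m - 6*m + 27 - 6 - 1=20 - 60*m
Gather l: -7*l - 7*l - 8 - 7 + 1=-14*l - 14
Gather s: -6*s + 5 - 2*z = -6*s - 2*z + 5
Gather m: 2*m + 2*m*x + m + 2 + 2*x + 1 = m*(2*x + 3) + 2*x + 3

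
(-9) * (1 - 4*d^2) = 36*d^2 - 9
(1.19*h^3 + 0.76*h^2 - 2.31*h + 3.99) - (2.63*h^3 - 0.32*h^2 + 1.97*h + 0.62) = -1.44*h^3 + 1.08*h^2 - 4.28*h + 3.37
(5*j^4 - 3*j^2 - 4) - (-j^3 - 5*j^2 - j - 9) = 5*j^4 + j^3 + 2*j^2 + j + 5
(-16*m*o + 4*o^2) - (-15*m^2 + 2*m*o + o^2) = 15*m^2 - 18*m*o + 3*o^2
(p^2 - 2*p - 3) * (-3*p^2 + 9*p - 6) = -3*p^4 + 15*p^3 - 15*p^2 - 15*p + 18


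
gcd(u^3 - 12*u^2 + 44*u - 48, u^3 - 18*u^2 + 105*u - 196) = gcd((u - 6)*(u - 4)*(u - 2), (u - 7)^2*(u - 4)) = u - 4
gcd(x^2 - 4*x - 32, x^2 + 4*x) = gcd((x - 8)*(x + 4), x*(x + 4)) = x + 4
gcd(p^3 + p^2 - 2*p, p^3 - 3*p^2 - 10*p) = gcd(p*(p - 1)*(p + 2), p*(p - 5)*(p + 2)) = p^2 + 2*p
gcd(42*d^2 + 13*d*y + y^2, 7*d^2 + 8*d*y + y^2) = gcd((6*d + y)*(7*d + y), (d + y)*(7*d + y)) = 7*d + y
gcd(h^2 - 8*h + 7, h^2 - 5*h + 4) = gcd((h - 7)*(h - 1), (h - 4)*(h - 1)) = h - 1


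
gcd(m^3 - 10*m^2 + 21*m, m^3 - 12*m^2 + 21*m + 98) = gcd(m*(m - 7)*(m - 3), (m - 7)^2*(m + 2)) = m - 7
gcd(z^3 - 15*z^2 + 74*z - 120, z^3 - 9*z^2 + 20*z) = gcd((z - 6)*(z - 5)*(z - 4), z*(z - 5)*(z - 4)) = z^2 - 9*z + 20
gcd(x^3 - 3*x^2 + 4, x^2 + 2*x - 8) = x - 2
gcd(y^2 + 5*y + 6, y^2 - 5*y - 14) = y + 2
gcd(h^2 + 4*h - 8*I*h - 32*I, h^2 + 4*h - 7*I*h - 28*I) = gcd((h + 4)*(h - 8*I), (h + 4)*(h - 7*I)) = h + 4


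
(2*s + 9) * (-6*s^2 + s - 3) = -12*s^3 - 52*s^2 + 3*s - 27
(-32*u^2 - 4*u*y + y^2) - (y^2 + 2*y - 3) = -32*u^2 - 4*u*y - 2*y + 3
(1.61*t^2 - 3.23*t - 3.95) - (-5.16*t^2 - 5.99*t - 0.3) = 6.77*t^2 + 2.76*t - 3.65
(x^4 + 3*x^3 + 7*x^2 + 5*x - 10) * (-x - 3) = -x^5 - 6*x^4 - 16*x^3 - 26*x^2 - 5*x + 30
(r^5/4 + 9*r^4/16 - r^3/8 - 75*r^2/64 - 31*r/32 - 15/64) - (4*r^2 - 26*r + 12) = r^5/4 + 9*r^4/16 - r^3/8 - 331*r^2/64 + 801*r/32 - 783/64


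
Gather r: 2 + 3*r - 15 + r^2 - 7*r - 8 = r^2 - 4*r - 21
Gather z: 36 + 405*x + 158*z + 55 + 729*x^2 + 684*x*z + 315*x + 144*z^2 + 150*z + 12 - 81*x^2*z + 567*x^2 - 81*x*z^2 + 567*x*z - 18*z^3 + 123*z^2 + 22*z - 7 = 1296*x^2 + 720*x - 18*z^3 + z^2*(267 - 81*x) + z*(-81*x^2 + 1251*x + 330) + 96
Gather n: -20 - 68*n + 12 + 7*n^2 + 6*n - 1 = 7*n^2 - 62*n - 9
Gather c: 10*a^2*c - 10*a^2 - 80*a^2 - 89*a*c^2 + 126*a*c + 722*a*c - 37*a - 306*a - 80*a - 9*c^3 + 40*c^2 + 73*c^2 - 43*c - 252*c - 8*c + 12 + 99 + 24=-90*a^2 - 423*a - 9*c^3 + c^2*(113 - 89*a) + c*(10*a^2 + 848*a - 303) + 135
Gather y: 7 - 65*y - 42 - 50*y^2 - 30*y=-50*y^2 - 95*y - 35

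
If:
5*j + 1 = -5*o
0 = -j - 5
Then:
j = -5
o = 24/5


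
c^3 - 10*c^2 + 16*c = c*(c - 8)*(c - 2)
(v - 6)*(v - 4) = v^2 - 10*v + 24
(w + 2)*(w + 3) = w^2 + 5*w + 6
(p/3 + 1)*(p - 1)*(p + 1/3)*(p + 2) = p^4/3 + 13*p^3/9 + 7*p^2/9 - 17*p/9 - 2/3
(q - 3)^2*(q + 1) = q^3 - 5*q^2 + 3*q + 9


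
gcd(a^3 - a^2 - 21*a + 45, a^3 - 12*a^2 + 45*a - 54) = a^2 - 6*a + 9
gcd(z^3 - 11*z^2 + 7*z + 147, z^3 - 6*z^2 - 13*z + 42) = z^2 - 4*z - 21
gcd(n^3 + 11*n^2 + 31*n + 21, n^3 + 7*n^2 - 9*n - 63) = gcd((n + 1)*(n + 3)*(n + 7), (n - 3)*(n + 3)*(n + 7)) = n^2 + 10*n + 21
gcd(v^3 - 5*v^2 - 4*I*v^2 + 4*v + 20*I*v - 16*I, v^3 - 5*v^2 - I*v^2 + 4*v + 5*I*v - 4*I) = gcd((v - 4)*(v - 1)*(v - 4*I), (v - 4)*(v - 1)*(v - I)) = v^2 - 5*v + 4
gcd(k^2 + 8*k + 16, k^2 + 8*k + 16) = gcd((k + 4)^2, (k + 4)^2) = k^2 + 8*k + 16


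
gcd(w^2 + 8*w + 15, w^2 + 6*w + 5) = w + 5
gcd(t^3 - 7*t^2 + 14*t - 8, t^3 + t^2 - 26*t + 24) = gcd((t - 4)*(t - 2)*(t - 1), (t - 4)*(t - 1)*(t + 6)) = t^2 - 5*t + 4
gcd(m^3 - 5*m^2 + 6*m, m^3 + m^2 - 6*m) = m^2 - 2*m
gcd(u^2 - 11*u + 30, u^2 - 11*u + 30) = u^2 - 11*u + 30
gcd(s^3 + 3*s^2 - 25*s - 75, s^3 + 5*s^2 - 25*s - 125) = s^2 - 25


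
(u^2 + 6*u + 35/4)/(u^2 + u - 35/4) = (2*u + 5)/(2*u - 5)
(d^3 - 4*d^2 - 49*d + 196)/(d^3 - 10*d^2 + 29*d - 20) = (d^2 - 49)/(d^2 - 6*d + 5)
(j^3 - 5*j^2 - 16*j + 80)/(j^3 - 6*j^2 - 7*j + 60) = (j + 4)/(j + 3)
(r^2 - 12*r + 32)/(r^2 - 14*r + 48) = (r - 4)/(r - 6)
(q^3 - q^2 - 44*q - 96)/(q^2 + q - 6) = (q^2 - 4*q - 32)/(q - 2)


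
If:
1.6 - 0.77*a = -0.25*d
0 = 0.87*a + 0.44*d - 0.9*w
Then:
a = 0.404458026244832*w + 1.26550422433939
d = 1.24573072083408*w - 2.50224698903469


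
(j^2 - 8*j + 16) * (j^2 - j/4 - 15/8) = j^4 - 33*j^3/4 + 129*j^2/8 + 11*j - 30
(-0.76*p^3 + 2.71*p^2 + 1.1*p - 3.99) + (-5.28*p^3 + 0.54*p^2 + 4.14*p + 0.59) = -6.04*p^3 + 3.25*p^2 + 5.24*p - 3.4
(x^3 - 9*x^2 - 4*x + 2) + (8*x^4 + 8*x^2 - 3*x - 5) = 8*x^4 + x^3 - x^2 - 7*x - 3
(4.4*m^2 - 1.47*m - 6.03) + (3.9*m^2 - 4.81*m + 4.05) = 8.3*m^2 - 6.28*m - 1.98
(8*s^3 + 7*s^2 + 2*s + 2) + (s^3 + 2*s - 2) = 9*s^3 + 7*s^2 + 4*s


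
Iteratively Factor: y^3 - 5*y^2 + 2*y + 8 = (y - 4)*(y^2 - y - 2) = (y - 4)*(y - 2)*(y + 1)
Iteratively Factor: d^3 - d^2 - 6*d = (d)*(d^2 - d - 6) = d*(d + 2)*(d - 3)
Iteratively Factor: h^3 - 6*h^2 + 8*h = (h - 4)*(h^2 - 2*h) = (h - 4)*(h - 2)*(h)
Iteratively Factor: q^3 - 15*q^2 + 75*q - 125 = (q - 5)*(q^2 - 10*q + 25) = (q - 5)^2*(q - 5)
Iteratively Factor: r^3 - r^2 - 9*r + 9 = (r - 1)*(r^2 - 9) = (r - 1)*(r + 3)*(r - 3)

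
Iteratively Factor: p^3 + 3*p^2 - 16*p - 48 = (p + 3)*(p^2 - 16) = (p + 3)*(p + 4)*(p - 4)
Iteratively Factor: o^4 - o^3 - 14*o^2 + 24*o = (o)*(o^3 - o^2 - 14*o + 24) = o*(o - 2)*(o^2 + o - 12) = o*(o - 3)*(o - 2)*(o + 4)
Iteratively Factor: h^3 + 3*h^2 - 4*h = (h)*(h^2 + 3*h - 4) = h*(h + 4)*(h - 1)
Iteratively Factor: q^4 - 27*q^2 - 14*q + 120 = (q - 2)*(q^3 + 2*q^2 - 23*q - 60) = (q - 2)*(q + 4)*(q^2 - 2*q - 15) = (q - 2)*(q + 3)*(q + 4)*(q - 5)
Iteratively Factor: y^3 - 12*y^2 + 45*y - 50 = (y - 5)*(y^2 - 7*y + 10) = (y - 5)*(y - 2)*(y - 5)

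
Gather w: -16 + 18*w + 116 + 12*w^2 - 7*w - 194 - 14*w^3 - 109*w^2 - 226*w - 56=-14*w^3 - 97*w^2 - 215*w - 150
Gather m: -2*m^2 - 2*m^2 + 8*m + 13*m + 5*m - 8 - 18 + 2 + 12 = -4*m^2 + 26*m - 12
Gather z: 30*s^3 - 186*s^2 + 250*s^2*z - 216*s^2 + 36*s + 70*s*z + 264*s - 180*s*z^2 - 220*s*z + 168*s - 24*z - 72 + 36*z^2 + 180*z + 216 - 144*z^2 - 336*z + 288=30*s^3 - 402*s^2 + 468*s + z^2*(-180*s - 108) + z*(250*s^2 - 150*s - 180) + 432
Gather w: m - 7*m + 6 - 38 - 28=-6*m - 60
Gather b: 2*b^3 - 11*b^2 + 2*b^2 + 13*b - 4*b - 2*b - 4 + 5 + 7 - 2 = 2*b^3 - 9*b^2 + 7*b + 6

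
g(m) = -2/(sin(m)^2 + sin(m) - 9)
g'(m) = -2*(-2*sin(m)*cos(m) - cos(m))/(sin(m)^2 + sin(m) - 9)^2 = 2*(2*sin(m) + 1)*cos(m)/(sin(m)^2 + sin(m) - 9)^2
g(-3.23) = 0.22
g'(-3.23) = -0.03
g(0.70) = 0.25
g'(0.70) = 0.06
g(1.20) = 0.28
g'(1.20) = 0.04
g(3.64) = 0.22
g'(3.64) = -0.00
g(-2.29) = 0.22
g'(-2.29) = 0.01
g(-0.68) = 0.22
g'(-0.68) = -0.00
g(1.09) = 0.27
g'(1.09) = 0.05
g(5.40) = 0.22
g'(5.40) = -0.01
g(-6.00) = 0.23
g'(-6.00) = 0.04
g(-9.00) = 0.22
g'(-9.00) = 0.00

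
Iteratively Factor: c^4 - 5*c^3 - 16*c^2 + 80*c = (c + 4)*(c^3 - 9*c^2 + 20*c) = c*(c + 4)*(c^2 - 9*c + 20) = c*(c - 5)*(c + 4)*(c - 4)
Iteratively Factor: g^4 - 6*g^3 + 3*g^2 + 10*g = (g - 2)*(g^3 - 4*g^2 - 5*g) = (g - 2)*(g + 1)*(g^2 - 5*g) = g*(g - 2)*(g + 1)*(g - 5)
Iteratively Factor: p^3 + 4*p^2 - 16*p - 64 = (p + 4)*(p^2 - 16) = (p - 4)*(p + 4)*(p + 4)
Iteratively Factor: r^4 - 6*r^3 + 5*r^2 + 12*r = (r - 3)*(r^3 - 3*r^2 - 4*r) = r*(r - 3)*(r^2 - 3*r - 4) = r*(r - 4)*(r - 3)*(r + 1)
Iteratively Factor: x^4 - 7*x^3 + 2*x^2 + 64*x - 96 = (x - 4)*(x^3 - 3*x^2 - 10*x + 24) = (x - 4)^2*(x^2 + x - 6) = (x - 4)^2*(x + 3)*(x - 2)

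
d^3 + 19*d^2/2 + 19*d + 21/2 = (d + 1)*(d + 3/2)*(d + 7)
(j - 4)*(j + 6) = j^2 + 2*j - 24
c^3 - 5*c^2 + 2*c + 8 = (c - 4)*(c - 2)*(c + 1)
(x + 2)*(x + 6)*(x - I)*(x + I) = x^4 + 8*x^3 + 13*x^2 + 8*x + 12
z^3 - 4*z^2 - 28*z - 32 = (z - 8)*(z + 2)^2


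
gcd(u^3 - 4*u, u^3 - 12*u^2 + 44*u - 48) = u - 2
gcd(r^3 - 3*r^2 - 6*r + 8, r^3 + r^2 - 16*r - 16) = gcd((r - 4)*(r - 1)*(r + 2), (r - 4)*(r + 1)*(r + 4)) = r - 4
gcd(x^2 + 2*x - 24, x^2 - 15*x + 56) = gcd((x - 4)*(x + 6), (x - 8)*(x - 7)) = 1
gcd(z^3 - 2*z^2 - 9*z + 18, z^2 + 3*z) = z + 3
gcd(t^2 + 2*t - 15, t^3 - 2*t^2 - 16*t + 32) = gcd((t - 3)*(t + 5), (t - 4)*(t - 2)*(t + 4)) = 1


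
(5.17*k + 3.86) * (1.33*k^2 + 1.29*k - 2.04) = 6.8761*k^3 + 11.8031*k^2 - 5.5674*k - 7.8744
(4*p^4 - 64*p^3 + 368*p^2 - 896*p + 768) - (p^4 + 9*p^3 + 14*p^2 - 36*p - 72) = 3*p^4 - 73*p^3 + 354*p^2 - 860*p + 840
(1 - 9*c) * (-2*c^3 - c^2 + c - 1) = 18*c^4 + 7*c^3 - 10*c^2 + 10*c - 1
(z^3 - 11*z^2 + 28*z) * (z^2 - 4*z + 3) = z^5 - 15*z^4 + 75*z^3 - 145*z^2 + 84*z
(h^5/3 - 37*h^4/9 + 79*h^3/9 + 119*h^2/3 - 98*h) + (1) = h^5/3 - 37*h^4/9 + 79*h^3/9 + 119*h^2/3 - 98*h + 1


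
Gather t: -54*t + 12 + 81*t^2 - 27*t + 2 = 81*t^2 - 81*t + 14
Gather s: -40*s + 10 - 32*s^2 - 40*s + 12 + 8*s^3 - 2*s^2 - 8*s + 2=8*s^3 - 34*s^2 - 88*s + 24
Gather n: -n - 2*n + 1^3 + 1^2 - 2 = -3*n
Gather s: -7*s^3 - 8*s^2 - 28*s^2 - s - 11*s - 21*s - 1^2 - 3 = -7*s^3 - 36*s^2 - 33*s - 4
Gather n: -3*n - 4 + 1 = -3*n - 3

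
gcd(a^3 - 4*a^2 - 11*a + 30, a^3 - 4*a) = a - 2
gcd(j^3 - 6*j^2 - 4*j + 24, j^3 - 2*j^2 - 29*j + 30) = j - 6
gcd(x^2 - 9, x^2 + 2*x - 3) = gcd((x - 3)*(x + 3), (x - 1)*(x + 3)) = x + 3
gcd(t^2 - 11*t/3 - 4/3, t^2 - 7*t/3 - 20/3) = t - 4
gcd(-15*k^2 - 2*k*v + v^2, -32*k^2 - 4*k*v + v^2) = 1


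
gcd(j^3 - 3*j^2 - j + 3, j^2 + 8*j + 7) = j + 1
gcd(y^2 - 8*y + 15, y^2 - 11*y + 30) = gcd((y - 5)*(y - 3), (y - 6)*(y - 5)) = y - 5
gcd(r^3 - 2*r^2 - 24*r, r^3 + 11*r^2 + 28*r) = r^2 + 4*r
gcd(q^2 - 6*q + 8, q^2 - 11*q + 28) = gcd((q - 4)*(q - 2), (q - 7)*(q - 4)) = q - 4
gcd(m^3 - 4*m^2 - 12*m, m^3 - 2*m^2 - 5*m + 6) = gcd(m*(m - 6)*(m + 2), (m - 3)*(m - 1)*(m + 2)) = m + 2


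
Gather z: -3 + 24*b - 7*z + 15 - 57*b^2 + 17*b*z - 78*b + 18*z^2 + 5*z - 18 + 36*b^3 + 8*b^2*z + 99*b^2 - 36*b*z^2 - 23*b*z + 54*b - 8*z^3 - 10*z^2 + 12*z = 36*b^3 + 42*b^2 - 8*z^3 + z^2*(8 - 36*b) + z*(8*b^2 - 6*b + 10) - 6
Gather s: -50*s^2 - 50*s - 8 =-50*s^2 - 50*s - 8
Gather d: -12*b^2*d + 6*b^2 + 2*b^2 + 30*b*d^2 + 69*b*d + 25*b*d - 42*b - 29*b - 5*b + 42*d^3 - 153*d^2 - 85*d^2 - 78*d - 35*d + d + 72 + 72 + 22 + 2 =8*b^2 - 76*b + 42*d^3 + d^2*(30*b - 238) + d*(-12*b^2 + 94*b - 112) + 168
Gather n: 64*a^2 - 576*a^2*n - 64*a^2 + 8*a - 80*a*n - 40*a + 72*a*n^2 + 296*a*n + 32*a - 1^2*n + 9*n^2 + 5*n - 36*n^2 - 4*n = n^2*(72*a - 27) + n*(-576*a^2 + 216*a)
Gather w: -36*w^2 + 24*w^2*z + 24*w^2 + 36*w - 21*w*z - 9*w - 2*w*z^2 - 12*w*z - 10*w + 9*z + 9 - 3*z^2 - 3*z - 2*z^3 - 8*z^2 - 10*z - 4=w^2*(24*z - 12) + w*(-2*z^2 - 33*z + 17) - 2*z^3 - 11*z^2 - 4*z + 5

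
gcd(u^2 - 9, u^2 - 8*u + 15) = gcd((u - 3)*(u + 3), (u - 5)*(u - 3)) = u - 3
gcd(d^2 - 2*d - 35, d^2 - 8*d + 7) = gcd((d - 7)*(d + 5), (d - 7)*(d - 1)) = d - 7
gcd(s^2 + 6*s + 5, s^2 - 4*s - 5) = s + 1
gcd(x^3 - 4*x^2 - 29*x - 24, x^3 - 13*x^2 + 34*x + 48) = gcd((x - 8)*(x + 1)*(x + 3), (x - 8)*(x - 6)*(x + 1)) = x^2 - 7*x - 8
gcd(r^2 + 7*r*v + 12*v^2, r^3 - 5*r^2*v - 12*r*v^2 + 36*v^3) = r + 3*v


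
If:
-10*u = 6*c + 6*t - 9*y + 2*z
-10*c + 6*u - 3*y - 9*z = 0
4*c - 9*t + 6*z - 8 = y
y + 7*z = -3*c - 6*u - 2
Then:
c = 2/27 - 238*z/243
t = 1409*z/4374 - 188/243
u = -1577*z/2916 - 20/81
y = -397*z/486 - 20/27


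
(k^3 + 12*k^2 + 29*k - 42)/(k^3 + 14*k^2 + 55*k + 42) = (k - 1)/(k + 1)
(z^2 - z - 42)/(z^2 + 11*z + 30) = (z - 7)/(z + 5)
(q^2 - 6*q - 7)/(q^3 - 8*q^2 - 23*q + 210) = (q + 1)/(q^2 - q - 30)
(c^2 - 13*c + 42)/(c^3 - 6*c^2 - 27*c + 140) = (c - 6)/(c^2 + c - 20)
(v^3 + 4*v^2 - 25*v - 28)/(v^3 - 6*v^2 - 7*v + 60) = (v^2 + 8*v + 7)/(v^2 - 2*v - 15)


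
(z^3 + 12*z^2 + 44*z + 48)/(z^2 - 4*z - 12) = (z^2 + 10*z + 24)/(z - 6)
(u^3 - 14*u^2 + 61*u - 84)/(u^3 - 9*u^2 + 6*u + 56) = (u - 3)/(u + 2)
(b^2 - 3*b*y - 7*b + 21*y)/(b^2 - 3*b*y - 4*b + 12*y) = (b - 7)/(b - 4)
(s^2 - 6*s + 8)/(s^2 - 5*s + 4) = (s - 2)/(s - 1)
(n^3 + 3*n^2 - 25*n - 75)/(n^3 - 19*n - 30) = (n + 5)/(n + 2)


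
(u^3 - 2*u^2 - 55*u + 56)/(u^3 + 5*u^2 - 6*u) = (u^2 - u - 56)/(u*(u + 6))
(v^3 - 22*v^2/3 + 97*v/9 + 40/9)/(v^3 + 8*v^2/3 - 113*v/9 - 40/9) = (v - 5)/(v + 5)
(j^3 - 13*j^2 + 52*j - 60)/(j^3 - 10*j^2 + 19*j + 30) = (j - 2)/(j + 1)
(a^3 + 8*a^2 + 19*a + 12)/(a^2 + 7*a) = (a^3 + 8*a^2 + 19*a + 12)/(a*(a + 7))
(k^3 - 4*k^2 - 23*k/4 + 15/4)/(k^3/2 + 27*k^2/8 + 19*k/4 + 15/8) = 2*(4*k^3 - 16*k^2 - 23*k + 15)/(4*k^3 + 27*k^2 + 38*k + 15)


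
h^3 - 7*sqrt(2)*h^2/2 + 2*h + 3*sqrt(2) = (h - 3*sqrt(2))*(h - sqrt(2))*(h + sqrt(2)/2)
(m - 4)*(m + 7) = m^2 + 3*m - 28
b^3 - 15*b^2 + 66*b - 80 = (b - 8)*(b - 5)*(b - 2)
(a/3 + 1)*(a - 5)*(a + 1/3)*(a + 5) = a^4/3 + 10*a^3/9 - 8*a^2 - 250*a/9 - 25/3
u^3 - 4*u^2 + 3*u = u*(u - 3)*(u - 1)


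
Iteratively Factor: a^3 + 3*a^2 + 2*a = (a)*(a^2 + 3*a + 2) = a*(a + 2)*(a + 1)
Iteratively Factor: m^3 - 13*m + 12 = (m - 1)*(m^2 + m - 12) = (m - 1)*(m + 4)*(m - 3)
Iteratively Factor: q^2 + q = (q)*(q + 1)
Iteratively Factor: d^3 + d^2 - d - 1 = (d + 1)*(d^2 - 1) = (d + 1)^2*(d - 1)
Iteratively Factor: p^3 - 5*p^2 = (p - 5)*(p^2) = p*(p - 5)*(p)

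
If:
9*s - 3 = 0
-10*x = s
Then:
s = 1/3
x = -1/30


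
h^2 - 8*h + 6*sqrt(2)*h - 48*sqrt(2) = (h - 8)*(h + 6*sqrt(2))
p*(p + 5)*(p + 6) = p^3 + 11*p^2 + 30*p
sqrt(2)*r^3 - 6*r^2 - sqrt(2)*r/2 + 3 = (r - 3*sqrt(2))*(r - sqrt(2)/2)*(sqrt(2)*r + 1)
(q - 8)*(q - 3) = q^2 - 11*q + 24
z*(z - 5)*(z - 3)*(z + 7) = z^4 - z^3 - 41*z^2 + 105*z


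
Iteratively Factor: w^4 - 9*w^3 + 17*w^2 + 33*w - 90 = (w - 3)*(w^3 - 6*w^2 - w + 30) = (w - 5)*(w - 3)*(w^2 - w - 6) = (w - 5)*(w - 3)^2*(w + 2)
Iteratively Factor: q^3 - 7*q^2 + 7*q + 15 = (q - 5)*(q^2 - 2*q - 3) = (q - 5)*(q - 3)*(q + 1)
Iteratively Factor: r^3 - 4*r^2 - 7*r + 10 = (r + 2)*(r^2 - 6*r + 5) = (r - 5)*(r + 2)*(r - 1)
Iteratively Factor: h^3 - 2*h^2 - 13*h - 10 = (h + 1)*(h^2 - 3*h - 10) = (h + 1)*(h + 2)*(h - 5)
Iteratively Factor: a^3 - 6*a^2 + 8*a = (a - 2)*(a^2 - 4*a) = a*(a - 2)*(a - 4)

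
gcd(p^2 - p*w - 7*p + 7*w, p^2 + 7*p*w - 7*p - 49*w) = p - 7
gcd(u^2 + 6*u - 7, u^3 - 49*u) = u + 7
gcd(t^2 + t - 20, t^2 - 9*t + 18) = 1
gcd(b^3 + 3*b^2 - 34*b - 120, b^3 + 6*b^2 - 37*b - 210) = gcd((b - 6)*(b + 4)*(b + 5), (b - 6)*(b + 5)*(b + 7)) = b^2 - b - 30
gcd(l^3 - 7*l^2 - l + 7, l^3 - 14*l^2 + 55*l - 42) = l^2 - 8*l + 7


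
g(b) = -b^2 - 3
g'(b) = -2*b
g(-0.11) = -3.01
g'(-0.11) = 0.22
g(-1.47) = -5.16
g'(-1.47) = 2.94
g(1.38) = -4.90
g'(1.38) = -2.76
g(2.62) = -9.86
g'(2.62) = -5.24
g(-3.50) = -15.25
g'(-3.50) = 7.00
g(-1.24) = -4.54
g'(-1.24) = 2.48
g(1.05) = -4.10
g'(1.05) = -2.10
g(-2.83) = -11.01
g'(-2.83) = 5.66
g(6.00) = -39.00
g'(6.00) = -12.00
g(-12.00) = -147.00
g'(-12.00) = 24.00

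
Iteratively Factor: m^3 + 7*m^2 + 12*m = (m + 3)*(m^2 + 4*m) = (m + 3)*(m + 4)*(m)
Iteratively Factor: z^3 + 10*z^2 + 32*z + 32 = (z + 2)*(z^2 + 8*z + 16) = (z + 2)*(z + 4)*(z + 4)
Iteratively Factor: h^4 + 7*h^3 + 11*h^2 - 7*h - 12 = (h + 4)*(h^3 + 3*h^2 - h - 3) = (h + 1)*(h + 4)*(h^2 + 2*h - 3) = (h + 1)*(h + 3)*(h + 4)*(h - 1)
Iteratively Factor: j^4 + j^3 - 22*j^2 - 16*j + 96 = (j + 3)*(j^3 - 2*j^2 - 16*j + 32) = (j - 2)*(j + 3)*(j^2 - 16) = (j - 2)*(j + 3)*(j + 4)*(j - 4)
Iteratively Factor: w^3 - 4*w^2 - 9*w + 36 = (w + 3)*(w^2 - 7*w + 12) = (w - 4)*(w + 3)*(w - 3)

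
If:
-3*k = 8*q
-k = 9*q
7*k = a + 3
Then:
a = -3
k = 0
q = 0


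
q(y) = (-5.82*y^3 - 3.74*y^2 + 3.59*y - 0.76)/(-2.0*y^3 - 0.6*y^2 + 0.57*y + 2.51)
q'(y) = (-17.46*y^2 - 7.48*y + 3.59)/(-2.0*y^3 - 0.6*y^2 + 0.57*y + 2.51) + (6.0*y^2 + 1.2*y - 0.57)*(-5.82*y^3 - 3.74*y^2 + 3.59*y - 0.76)/(-2.0*y^3 - 0.6*y^2 + 0.57*y + 2.51)^2 = (-3.988*y^4 + 7.7252*y^3 - 48.3624*y^2 - 19.6868*y + 9.4441)/(4.0*y^6 + 2.4*y^5 - 1.92*y^4 - 10.724*y^3 - 2.6871*y^2 + 2.8614*y + 6.3001)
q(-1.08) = -0.45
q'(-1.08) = -2.96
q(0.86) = -3.22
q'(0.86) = -24.57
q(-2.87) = 2.22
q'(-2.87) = -0.42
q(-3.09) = 2.30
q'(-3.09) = -0.34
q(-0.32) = -0.90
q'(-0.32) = 1.93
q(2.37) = 3.47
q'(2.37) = -0.49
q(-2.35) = 1.92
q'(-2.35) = -0.76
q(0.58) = -0.48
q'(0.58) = -3.40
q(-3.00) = 2.27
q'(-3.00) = -0.37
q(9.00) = 3.01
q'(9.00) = -0.01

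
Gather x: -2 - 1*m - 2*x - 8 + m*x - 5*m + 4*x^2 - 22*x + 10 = -6*m + 4*x^2 + x*(m - 24)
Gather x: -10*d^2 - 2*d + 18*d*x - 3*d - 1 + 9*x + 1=-10*d^2 - 5*d + x*(18*d + 9)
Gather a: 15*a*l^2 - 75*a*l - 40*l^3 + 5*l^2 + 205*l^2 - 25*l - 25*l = a*(15*l^2 - 75*l) - 40*l^3 + 210*l^2 - 50*l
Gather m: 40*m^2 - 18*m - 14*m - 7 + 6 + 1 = 40*m^2 - 32*m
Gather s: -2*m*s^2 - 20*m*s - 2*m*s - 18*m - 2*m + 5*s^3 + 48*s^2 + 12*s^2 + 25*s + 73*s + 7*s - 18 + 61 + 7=-20*m + 5*s^3 + s^2*(60 - 2*m) + s*(105 - 22*m) + 50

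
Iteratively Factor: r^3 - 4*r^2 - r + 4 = (r + 1)*(r^2 - 5*r + 4) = (r - 1)*(r + 1)*(r - 4)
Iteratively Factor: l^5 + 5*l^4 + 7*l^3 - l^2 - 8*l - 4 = (l + 2)*(l^4 + 3*l^3 + l^2 - 3*l - 2) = (l + 2)^2*(l^3 + l^2 - l - 1) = (l - 1)*(l + 2)^2*(l^2 + 2*l + 1) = (l - 1)*(l + 1)*(l + 2)^2*(l + 1)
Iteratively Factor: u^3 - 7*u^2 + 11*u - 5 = (u - 5)*(u^2 - 2*u + 1) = (u - 5)*(u - 1)*(u - 1)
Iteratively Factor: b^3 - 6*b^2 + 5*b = (b - 1)*(b^2 - 5*b) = (b - 5)*(b - 1)*(b)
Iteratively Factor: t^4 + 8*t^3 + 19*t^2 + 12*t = (t + 1)*(t^3 + 7*t^2 + 12*t) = (t + 1)*(t + 4)*(t^2 + 3*t) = (t + 1)*(t + 3)*(t + 4)*(t)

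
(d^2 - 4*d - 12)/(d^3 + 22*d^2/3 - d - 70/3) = 3*(d - 6)/(3*d^2 + 16*d - 35)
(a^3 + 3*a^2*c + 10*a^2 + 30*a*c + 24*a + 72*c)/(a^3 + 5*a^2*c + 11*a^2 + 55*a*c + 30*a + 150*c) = (a^2 + 3*a*c + 4*a + 12*c)/(a^2 + 5*a*c + 5*a + 25*c)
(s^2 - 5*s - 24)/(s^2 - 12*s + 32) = (s + 3)/(s - 4)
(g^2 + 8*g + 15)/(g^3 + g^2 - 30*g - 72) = (g + 5)/(g^2 - 2*g - 24)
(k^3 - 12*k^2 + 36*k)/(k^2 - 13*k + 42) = k*(k - 6)/(k - 7)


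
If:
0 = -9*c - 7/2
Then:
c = -7/18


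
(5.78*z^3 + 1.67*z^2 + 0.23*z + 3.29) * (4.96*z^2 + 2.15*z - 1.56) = 28.6688*z^5 + 20.7102*z^4 - 4.2855*z^3 + 14.2077*z^2 + 6.7147*z - 5.1324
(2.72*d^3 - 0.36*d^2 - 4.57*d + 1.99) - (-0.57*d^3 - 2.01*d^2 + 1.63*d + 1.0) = 3.29*d^3 + 1.65*d^2 - 6.2*d + 0.99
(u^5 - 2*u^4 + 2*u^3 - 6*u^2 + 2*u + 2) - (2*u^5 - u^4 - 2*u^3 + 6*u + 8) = -u^5 - u^4 + 4*u^3 - 6*u^2 - 4*u - 6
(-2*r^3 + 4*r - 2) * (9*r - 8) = -18*r^4 + 16*r^3 + 36*r^2 - 50*r + 16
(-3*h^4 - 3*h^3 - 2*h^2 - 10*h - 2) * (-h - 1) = 3*h^5 + 6*h^4 + 5*h^3 + 12*h^2 + 12*h + 2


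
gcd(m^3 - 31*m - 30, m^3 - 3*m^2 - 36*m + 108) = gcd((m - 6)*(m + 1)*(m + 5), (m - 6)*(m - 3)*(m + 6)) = m - 6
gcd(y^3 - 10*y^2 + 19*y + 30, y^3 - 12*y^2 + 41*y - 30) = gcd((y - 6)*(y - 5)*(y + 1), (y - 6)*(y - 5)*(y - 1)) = y^2 - 11*y + 30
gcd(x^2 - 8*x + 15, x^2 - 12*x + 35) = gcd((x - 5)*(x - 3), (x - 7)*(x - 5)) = x - 5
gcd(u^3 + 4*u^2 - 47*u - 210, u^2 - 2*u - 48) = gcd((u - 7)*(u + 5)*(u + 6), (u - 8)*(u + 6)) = u + 6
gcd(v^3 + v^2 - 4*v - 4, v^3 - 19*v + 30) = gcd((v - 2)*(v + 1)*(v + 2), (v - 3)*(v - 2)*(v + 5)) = v - 2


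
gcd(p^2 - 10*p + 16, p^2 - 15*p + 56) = p - 8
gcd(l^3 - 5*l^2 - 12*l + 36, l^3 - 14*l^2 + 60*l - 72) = l^2 - 8*l + 12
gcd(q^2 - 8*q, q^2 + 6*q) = q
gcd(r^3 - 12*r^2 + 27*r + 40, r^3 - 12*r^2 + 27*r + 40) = r^3 - 12*r^2 + 27*r + 40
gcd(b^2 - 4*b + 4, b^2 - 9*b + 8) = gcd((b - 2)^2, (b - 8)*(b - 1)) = 1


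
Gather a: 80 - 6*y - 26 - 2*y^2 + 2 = -2*y^2 - 6*y + 56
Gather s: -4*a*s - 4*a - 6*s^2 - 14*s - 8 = -4*a - 6*s^2 + s*(-4*a - 14) - 8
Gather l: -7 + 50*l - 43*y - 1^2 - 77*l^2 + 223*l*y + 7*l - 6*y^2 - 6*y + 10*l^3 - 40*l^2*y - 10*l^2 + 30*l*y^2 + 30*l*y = 10*l^3 + l^2*(-40*y - 87) + l*(30*y^2 + 253*y + 57) - 6*y^2 - 49*y - 8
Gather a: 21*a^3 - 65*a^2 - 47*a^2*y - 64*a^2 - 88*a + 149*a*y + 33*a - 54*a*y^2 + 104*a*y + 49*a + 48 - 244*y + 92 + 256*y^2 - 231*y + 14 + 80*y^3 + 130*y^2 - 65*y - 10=21*a^3 + a^2*(-47*y - 129) + a*(-54*y^2 + 253*y - 6) + 80*y^3 + 386*y^2 - 540*y + 144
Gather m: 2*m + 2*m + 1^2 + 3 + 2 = 4*m + 6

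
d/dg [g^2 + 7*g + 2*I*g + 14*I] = 2*g + 7 + 2*I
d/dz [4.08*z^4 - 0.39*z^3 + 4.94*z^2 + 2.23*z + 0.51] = 16.32*z^3 - 1.17*z^2 + 9.88*z + 2.23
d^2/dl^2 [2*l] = 0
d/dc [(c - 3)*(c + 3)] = 2*c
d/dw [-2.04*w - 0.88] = -2.04000000000000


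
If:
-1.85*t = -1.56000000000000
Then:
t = 0.84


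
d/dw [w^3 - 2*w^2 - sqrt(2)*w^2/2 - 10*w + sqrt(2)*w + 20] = 3*w^2 - 4*w - sqrt(2)*w - 10 + sqrt(2)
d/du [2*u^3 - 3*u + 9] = 6*u^2 - 3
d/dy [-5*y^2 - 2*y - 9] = -10*y - 2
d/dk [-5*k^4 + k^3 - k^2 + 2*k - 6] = -20*k^3 + 3*k^2 - 2*k + 2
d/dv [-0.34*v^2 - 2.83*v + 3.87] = -0.68*v - 2.83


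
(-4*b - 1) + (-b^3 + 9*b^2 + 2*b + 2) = -b^3 + 9*b^2 - 2*b + 1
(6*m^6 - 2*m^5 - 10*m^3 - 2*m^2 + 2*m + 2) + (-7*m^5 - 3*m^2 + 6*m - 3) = 6*m^6 - 9*m^5 - 10*m^3 - 5*m^2 + 8*m - 1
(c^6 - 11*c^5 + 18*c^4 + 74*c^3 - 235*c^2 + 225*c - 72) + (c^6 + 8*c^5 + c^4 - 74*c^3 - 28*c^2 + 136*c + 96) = 2*c^6 - 3*c^5 + 19*c^4 - 263*c^2 + 361*c + 24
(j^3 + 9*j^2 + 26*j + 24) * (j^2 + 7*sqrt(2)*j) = j^5 + 9*j^4 + 7*sqrt(2)*j^4 + 26*j^3 + 63*sqrt(2)*j^3 + 24*j^2 + 182*sqrt(2)*j^2 + 168*sqrt(2)*j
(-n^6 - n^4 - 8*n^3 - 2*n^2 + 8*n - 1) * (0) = 0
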